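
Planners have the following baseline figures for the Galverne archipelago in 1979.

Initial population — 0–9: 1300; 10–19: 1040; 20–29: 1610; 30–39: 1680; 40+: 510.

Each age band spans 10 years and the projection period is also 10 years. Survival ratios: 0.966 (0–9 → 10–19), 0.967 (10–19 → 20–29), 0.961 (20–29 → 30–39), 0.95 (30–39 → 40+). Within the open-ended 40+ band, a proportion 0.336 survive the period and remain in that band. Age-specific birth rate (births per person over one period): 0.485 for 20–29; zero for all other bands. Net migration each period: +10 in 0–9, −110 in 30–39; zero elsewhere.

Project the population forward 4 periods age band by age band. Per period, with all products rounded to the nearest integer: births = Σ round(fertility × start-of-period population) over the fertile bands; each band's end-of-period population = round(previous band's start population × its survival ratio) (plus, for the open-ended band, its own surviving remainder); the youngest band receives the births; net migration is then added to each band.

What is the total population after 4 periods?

3512

— Period 1 —
Births: 1610 * 0.485 = 781
10–19: 1300 * 0.966 = 1256
20–29: 1040 * 0.967 = 1006
30–39: 1610 * 0.961 = 1547
40+: 1680 * 0.95 + 510 * 0.336 = 1596 + 171 = 1767
Net migration: 0–9 + 10 → 791; 30–39 − 110 → 1437
Population now: 0–9=791, 10–19=1256, 20–29=1006, 30–39=1437, 40+=1767
— Period 2 —
Births: 1006 * 0.485 = 488
10–19: 791 * 0.966 = 764
20–29: 1256 * 0.967 = 1215
30–39: 1006 * 0.961 = 967
40+: 1437 * 0.95 + 1767 * 0.336 = 1365 + 594 = 1959
Net migration: 0–9 + 10 → 498; 30–39 − 110 → 857
Population now: 0–9=498, 10–19=764, 20–29=1215, 30–39=857, 40+=1959
— Period 3 —
Births: 1215 * 0.485 = 589
10–19: 498 * 0.966 = 481
20–29: 764 * 0.967 = 739
30–39: 1215 * 0.961 = 1168
40+: 857 * 0.95 + 1959 * 0.336 = 814 + 658 = 1472
Net migration: 0–9 + 10 → 599; 30–39 − 110 → 1058
Population now: 0–9=599, 10–19=481, 20–29=739, 30–39=1058, 40+=1472
— Period 4 —
Births: 739 * 0.485 = 358
10–19: 599 * 0.966 = 579
20–29: 481 * 0.967 = 465
30–39: 739 * 0.961 = 710
40+: 1058 * 0.95 + 1472 * 0.336 = 1005 + 495 = 1500
Net migration: 0–9 + 10 → 368; 30–39 − 110 → 600
Population now: 0–9=368, 10–19=579, 20–29=465, 30–39=600, 40+=1500
Total after period 4: 368 + 579 + 465 + 600 + 1500 = 3512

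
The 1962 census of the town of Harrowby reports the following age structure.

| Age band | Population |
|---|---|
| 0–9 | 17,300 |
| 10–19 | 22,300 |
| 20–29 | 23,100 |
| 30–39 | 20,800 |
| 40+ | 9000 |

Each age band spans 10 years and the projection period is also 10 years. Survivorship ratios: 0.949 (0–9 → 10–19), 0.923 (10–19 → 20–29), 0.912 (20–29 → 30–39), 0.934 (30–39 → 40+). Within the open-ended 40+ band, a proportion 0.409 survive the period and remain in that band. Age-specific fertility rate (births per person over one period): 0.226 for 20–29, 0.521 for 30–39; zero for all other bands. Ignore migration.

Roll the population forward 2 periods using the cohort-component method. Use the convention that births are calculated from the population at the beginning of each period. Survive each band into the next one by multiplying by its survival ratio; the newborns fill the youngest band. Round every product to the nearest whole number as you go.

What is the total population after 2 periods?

Let band 1 be 0–9 through band 5 = 40+.
[period 1]
Births: 23100 × 0.226 = 5221 ; 20800 × 0.521 = 10837 → 16058
Band 2: 17300 × 0.949 = 16418
Band 3: 22300 × 0.923 = 20583
Band 4: 23100 × 0.912 = 21067
Band 5: 20800 × 0.934 + 9000 × 0.409 = 19427 + 3681 = 23108
Population now: 0–9=16058, 10–19=16418, 20–29=20583, 30–39=21067, 40+=23108
[period 2]
Births: 20583 × 0.226 = 4652 ; 21067 × 0.521 = 10976 → 15628
Band 2: 16058 × 0.949 = 15239
Band 3: 16418 × 0.923 = 15154
Band 4: 20583 × 0.912 = 18772
Band 5: 21067 × 0.934 + 23108 × 0.409 = 19677 + 9451 = 29128
Population now: 0–9=15628, 10–19=15239, 20–29=15154, 30–39=18772, 40+=29128
Total after period 2: 15628 + 15239 + 15154 + 18772 + 29128 = 93921

93921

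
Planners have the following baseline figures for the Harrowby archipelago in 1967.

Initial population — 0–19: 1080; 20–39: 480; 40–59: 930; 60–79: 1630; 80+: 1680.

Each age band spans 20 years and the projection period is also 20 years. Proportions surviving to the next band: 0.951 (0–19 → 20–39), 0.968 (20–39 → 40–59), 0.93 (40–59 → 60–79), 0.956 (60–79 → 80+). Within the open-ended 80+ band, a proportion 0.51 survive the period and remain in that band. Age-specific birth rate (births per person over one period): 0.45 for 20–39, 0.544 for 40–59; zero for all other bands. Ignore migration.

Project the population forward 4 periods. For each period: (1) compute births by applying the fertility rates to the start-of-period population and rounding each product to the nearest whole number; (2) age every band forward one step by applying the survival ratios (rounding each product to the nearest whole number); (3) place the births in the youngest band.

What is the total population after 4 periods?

Numbering the bands 1..5 from youngest to oldest:
Period 1:
Births: 480 × 0.45 = 216  |  930 × 0.544 = 506 ⇒ total 722
Band 2: 1080 × 0.951 = 1027
Band 3: 480 × 0.968 = 465
Band 4: 930 × 0.93 = 865
Band 5: 1630 × 0.956 + 1680 × 0.51 = 1558 + 857 = 2415
End of period: [722, 1027, 465, 865, 2415]
Period 2:
Births: 1027 × 0.45 = 462  |  465 × 0.544 = 253 ⇒ total 715
Band 2: 722 × 0.951 = 687
Band 3: 1027 × 0.968 = 994
Band 4: 465 × 0.93 = 432
Band 5: 865 × 0.956 + 2415 × 0.51 = 827 + 1232 = 2059
End of period: [715, 687, 994, 432, 2059]
Period 3:
Births: 687 × 0.45 = 309  |  994 × 0.544 = 541 ⇒ total 850
Band 2: 715 × 0.951 = 680
Band 3: 687 × 0.968 = 665
Band 4: 994 × 0.93 = 924
Band 5: 432 × 0.956 + 2059 × 0.51 = 413 + 1050 = 1463
End of period: [850, 680, 665, 924, 1463]
Period 4:
Births: 680 × 0.45 = 306  |  665 × 0.544 = 362 ⇒ total 668
Band 2: 850 × 0.951 = 808
Band 3: 680 × 0.968 = 658
Band 4: 665 × 0.93 = 618
Band 5: 924 × 0.956 + 1463 × 0.51 = 883 + 746 = 1629
End of period: [668, 808, 658, 618, 1629]
Total after period 4: 668 + 808 + 658 + 618 + 1629 = 4381

4381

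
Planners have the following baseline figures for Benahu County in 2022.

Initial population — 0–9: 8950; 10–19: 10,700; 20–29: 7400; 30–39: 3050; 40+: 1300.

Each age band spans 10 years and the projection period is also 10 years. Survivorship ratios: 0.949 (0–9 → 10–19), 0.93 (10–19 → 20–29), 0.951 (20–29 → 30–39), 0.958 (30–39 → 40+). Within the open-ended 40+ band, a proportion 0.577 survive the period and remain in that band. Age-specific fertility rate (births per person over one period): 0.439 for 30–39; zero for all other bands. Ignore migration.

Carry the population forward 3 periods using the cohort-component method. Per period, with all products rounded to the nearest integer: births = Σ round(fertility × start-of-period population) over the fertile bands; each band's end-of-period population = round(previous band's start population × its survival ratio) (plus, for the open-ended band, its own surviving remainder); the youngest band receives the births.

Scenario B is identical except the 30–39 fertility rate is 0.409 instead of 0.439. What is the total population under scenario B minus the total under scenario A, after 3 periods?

After projecting period 1:
Births: 3050 × 0.439 = 1339
10–19: 8950 × 0.949 = 8494
20–29: 10700 × 0.93 = 9951
30–39: 7400 × 0.951 = 7037
40+: 3050 × 0.958 + 1300 × 0.577 = 2922 + 750 = 3672
→ [1339, 8494, 9951, 7037, 3672]
After projecting period 2:
Births: 7037 × 0.439 = 3089
10–19: 1339 × 0.949 = 1271
20–29: 8494 × 0.93 = 7899
30–39: 9951 × 0.951 = 9463
40+: 7037 × 0.958 + 3672 × 0.577 = 6741 + 2119 = 8860
→ [3089, 1271, 7899, 9463, 8860]
After projecting period 3:
Births: 9463 × 0.439 = 4154
10–19: 3089 × 0.949 = 2931
20–29: 1271 × 0.93 = 1182
30–39: 7899 × 0.951 = 7512
40+: 9463 × 0.958 + 8860 × 0.577 = 9066 + 5112 = 14178
→ [4154, 2931, 1182, 7512, 14178]
Scenario A total after 3 periods: 29957
Scenario B projection —
After projecting period 1:
Births: 3050 × 0.409 = 1247
10–19: 8950 × 0.949 = 8494
20–29: 10700 × 0.93 = 9951
30–39: 7400 × 0.951 = 7037
40+: 3050 × 0.958 + 1300 × 0.577 = 2922 + 750 = 3672
→ [1247, 8494, 9951, 7037, 3672]
After projecting period 2:
Births: 7037 × 0.409 = 2878
10–19: 1247 × 0.949 = 1183
20–29: 8494 × 0.93 = 7899
30–39: 9951 × 0.951 = 9463
40+: 7037 × 0.958 + 3672 × 0.577 = 6741 + 2119 = 8860
→ [2878, 1183, 7899, 9463, 8860]
After projecting period 3:
Births: 9463 × 0.409 = 3870
10–19: 2878 × 0.949 = 2731
20–29: 1183 × 0.93 = 1100
30–39: 7899 × 0.951 = 7512
40+: 9463 × 0.958 + 8860 × 0.577 = 9066 + 5112 = 14178
→ [3870, 2731, 1100, 7512, 14178]
Scenario B total after 3 periods: 29391
Difference B − A = 29391 − 29957 = -566

-566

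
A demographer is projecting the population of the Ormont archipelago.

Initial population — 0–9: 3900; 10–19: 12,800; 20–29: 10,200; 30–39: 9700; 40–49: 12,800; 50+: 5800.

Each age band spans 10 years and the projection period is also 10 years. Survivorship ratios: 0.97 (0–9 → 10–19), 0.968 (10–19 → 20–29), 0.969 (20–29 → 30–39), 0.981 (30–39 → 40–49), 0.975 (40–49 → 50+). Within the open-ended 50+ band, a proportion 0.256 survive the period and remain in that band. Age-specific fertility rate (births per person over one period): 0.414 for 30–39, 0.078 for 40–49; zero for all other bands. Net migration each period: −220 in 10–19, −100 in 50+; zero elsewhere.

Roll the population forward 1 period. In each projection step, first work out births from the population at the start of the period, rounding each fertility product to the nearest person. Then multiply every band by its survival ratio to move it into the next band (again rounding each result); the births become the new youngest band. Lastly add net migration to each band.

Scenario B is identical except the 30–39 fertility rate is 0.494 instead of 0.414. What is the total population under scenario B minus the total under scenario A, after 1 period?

776

[period 1]
Births: 9700 × 0.414 = 4016 ; 12800 × 0.078 = 998 — total 5014
10–19: 3900 × 0.97 = 3783
20–29: 12800 × 0.968 = 12390
30–39: 10200 × 0.969 = 9884
40–49: 9700 × 0.981 = 9516
50+: 12800 × 0.975 + 5800 × 0.256 = 12480 + 1485 = 13965
Net migration: 10–19 − 220 → 3563; 50+ − 100 → 13865
Giving 5014 / 3563 / 12390 / 9884 / 9516 / 13865.
Scenario A total after 1 period: 54232
Scenario B projection —
[period 1]
Births: 9700 × 0.494 = 4792 ; 12800 × 0.078 = 998 — total 5790
10–19: 3900 × 0.97 = 3783
20–29: 12800 × 0.968 = 12390
30–39: 10200 × 0.969 = 9884
40–49: 9700 × 0.981 = 9516
50+: 12800 × 0.975 + 5800 × 0.256 = 12480 + 1485 = 13965
Net migration: 10–19 − 220 → 3563; 50+ − 100 → 13865
Giving 5790 / 3563 / 12390 / 9884 / 9516 / 13865.
Scenario B total after 1 period: 55008
Difference B − A = 55008 − 54232 = 776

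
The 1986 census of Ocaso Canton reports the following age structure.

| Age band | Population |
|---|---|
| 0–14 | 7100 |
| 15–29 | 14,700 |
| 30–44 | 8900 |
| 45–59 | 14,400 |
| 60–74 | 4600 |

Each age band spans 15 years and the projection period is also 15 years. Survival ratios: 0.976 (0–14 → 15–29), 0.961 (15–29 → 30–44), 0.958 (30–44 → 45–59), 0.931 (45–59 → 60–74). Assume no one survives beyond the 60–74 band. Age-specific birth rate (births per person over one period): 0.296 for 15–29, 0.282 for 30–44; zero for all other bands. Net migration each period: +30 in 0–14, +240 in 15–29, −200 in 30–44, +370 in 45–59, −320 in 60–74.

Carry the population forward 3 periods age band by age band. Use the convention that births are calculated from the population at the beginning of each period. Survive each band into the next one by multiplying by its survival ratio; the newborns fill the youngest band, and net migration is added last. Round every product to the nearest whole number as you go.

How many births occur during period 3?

3949

[period 1]
Births: 14700 × 0.296 = 4351 ; 8900 × 0.282 = 2510 → 6861
15–29: 7100 × 0.976 = 6930
30–44: 14700 × 0.961 = 14127
45–59: 8900 × 0.958 = 8526
60–74: 14400 × 0.931 = 13406
Net migration: 0–14 + 30 → 6891; 15–29 + 240 → 7170; 30–44 − 200 → 13927; 45–59 + 370 → 8896; 60–74 − 320 → 13086
Giving 6891 / 7170 / 13927 / 8896 / 13086.
[period 2]
Births: 7170 × 0.296 = 2122 ; 13927 × 0.282 = 3927 → 6049
15–29: 6891 × 0.976 = 6726
30–44: 7170 × 0.961 = 6890
45–59: 13927 × 0.958 = 13342
60–74: 8896 × 0.931 = 8282
Net migration: 0–14 + 30 → 6079; 15–29 + 240 → 6966; 30–44 − 200 → 6690; 45–59 + 370 → 13712; 60–74 − 320 → 7962
Giving 6079 / 6966 / 6690 / 13712 / 7962.
[period 3]
Births: 6966 × 0.296 = 2062 ; 6690 × 0.282 = 1887 → 3949
15–29: 6079 × 0.976 = 5933
30–44: 6966 × 0.961 = 6694
45–59: 6690 × 0.958 = 6409
60–74: 13712 × 0.931 = 12766
Net migration: 0–14 + 30 → 3979; 15–29 + 240 → 6173; 30–44 − 200 → 6494; 45–59 + 370 → 6779; 60–74 − 320 → 12446
Giving 3979 / 6173 / 6494 / 6779 / 12446.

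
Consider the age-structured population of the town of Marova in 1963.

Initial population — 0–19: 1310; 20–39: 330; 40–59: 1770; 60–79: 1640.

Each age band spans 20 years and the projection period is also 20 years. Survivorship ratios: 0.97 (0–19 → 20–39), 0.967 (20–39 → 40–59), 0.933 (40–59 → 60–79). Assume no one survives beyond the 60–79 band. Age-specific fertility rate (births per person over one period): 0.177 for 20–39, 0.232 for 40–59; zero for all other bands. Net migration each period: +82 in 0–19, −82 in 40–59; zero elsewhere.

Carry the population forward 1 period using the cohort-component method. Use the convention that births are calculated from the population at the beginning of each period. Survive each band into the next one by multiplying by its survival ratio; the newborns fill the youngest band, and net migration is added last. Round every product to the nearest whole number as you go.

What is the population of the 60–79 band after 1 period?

1651

Period 1:
Births: 330 × 0.177 = 58 ; 1770 × 0.232 = 411 — total 469
20–39: 1310 × 0.97 = 1271
40–59: 330 × 0.967 = 319
60–79: 1770 × 0.933 = 1651
Net migration: 0–19 + 82 → 551; 40–59 − 82 → 237
Population now: 0–19=551, 20–39=1271, 40–59=237, 60–79=1651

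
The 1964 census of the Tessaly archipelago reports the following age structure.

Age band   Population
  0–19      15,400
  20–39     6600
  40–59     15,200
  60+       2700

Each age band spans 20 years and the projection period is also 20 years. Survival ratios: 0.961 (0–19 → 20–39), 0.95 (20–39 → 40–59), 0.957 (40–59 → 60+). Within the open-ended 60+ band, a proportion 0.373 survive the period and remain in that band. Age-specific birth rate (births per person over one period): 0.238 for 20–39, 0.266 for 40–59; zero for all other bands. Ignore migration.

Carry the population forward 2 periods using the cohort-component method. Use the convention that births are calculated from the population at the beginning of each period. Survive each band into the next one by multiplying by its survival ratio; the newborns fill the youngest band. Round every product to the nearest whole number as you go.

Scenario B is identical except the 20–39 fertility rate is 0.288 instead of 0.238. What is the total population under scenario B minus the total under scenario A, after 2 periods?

1057

[period 1]
Births: 6600 × 0.238 = 1571 ; 15200 × 0.266 = 4043 ⇒ total 5614
20–39: 15400 × 0.961 = 14799
40–59: 6600 × 0.95 = 6270
60+: 15200 × 0.957 + 2700 × 0.373 = 14546 + 1007 = 15553
Population now: 0–19=5614, 20–39=14799, 40–59=6270, 60+=15553
[period 2]
Births: 14799 × 0.238 = 3522 ; 6270 × 0.266 = 1668 ⇒ total 5190
20–39: 5614 × 0.961 = 5395
40–59: 14799 × 0.95 = 14059
60+: 6270 × 0.957 + 15553 × 0.373 = 6000 + 5801 = 11801
Population now: 0–19=5190, 20–39=5395, 40–59=14059, 60+=11801
Scenario A total after 2 periods: 36445
Scenario B projection —
[period 1]
Births: 6600 × 0.288 = 1901 ; 15200 × 0.266 = 4043 ⇒ total 5944
20–39: 15400 × 0.961 = 14799
40–59: 6600 × 0.95 = 6270
60+: 15200 × 0.957 + 2700 × 0.373 = 14546 + 1007 = 15553
Population now: 0–19=5944, 20–39=14799, 40–59=6270, 60+=15553
[period 2]
Births: 14799 × 0.288 = 4262 ; 6270 × 0.266 = 1668 ⇒ total 5930
20–39: 5944 × 0.961 = 5712
40–59: 14799 × 0.95 = 14059
60+: 6270 × 0.957 + 15553 × 0.373 = 6000 + 5801 = 11801
Population now: 0–19=5930, 20–39=5712, 40–59=14059, 60+=11801
Scenario B total after 2 periods: 37502
Difference B − A = 37502 − 36445 = 1057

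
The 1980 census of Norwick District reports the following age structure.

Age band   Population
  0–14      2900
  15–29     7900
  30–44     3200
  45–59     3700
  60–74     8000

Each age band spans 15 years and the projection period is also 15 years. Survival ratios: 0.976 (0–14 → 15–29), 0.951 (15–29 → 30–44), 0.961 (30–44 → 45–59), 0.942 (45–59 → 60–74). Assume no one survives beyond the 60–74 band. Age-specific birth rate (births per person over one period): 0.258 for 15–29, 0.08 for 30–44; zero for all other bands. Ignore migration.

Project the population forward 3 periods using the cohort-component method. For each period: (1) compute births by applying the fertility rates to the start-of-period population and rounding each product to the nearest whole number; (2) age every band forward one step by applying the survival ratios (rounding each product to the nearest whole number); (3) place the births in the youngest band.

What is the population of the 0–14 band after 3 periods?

793

Call the groups 1 to 5, youngest first.
Period 1.
Births: 7900 × 0.258 = 2038 ; 3200 × 0.08 = 256 ⇒ total 2294
Group 2: 2900 × 0.976 = 2830
Group 3: 7900 × 0.951 = 7513
Group 4: 3200 × 0.961 = 3075
Group 5: 3700 × 0.942 = 3485
End of period: [2294, 2830, 7513, 3075, 3485]
Period 2.
Births: 2830 × 0.258 = 730 ; 7513 × 0.08 = 601 ⇒ total 1331
Group 2: 2294 × 0.976 = 2239
Group 3: 2830 × 0.951 = 2691
Group 4: 7513 × 0.961 = 7220
Group 5: 3075 × 0.942 = 2897
End of period: [1331, 2239, 2691, 7220, 2897]
Period 3.
Births: 2239 × 0.258 = 578 ; 2691 × 0.08 = 215 ⇒ total 793
Group 2: 1331 × 0.976 = 1299
Group 3: 2239 × 0.951 = 2129
Group 4: 2691 × 0.961 = 2586
Group 5: 7220 × 0.942 = 6801
End of period: [793, 1299, 2129, 2586, 6801]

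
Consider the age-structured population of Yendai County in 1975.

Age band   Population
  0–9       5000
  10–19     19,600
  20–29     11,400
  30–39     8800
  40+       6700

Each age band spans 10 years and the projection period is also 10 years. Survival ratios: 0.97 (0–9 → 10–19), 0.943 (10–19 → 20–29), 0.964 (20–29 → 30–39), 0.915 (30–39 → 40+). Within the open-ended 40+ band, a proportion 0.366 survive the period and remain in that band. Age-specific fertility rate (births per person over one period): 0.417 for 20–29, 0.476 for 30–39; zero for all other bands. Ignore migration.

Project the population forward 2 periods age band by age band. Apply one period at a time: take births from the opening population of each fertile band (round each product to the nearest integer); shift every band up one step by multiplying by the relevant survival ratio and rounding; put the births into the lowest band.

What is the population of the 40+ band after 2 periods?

Call the groups 1 to 5, youngest first.
[period 1]
Births: 11400 × 0.417 = 4754 ; 8800 × 0.476 = 4189 — total 8943
Group 2: 5000 × 0.97 = 4850
Group 3: 19600 × 0.943 = 18483
Group 4: 11400 × 0.964 = 10990
Group 5: 8800 × 0.915 + 6700 × 0.366 = 8052 + 2452 = 10504
Population now: 0–9=8943, 10–19=4850, 20–29=18483, 30–39=10990, 40+=10504
[period 2]
Births: 18483 × 0.417 = 7707 ; 10990 × 0.476 = 5231 — total 12938
Group 2: 8943 × 0.97 = 8675
Group 3: 4850 × 0.943 = 4574
Group 4: 18483 × 0.964 = 17818
Group 5: 10990 × 0.915 + 10504 × 0.366 = 10056 + 3844 = 13900
Population now: 0–9=12938, 10–19=8675, 20–29=4574, 30–39=17818, 40+=13900

13900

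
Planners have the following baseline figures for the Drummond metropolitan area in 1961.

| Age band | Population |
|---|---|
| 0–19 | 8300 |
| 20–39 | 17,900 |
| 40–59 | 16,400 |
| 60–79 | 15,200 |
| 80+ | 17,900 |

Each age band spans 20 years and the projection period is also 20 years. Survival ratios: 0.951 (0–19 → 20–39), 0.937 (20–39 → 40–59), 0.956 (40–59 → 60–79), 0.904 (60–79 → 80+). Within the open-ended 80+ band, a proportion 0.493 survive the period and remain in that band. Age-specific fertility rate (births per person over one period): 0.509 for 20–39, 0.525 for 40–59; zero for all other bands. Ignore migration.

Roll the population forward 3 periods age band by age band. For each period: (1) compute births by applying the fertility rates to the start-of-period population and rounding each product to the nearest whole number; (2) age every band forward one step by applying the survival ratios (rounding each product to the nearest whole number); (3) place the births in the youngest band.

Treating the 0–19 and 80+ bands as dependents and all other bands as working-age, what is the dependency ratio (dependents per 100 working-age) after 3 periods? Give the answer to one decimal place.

— Period 1 —
Births: 17900 × 0.509 = 9111 ; 16400 × 0.525 = 8610 — total 17721
20–39: 8300 × 0.951 = 7893
40–59: 17900 × 0.937 = 16772
60–79: 16400 × 0.956 = 15678
80+: 15200 × 0.904 + 17900 × 0.493 = 13741 + 8825 = 22566
→ [17721, 7893, 16772, 15678, 22566]
— Period 2 —
Births: 7893 × 0.509 = 4018 ; 16772 × 0.525 = 8805 — total 12823
20–39: 17721 × 0.951 = 16853
40–59: 7893 × 0.937 = 7396
60–79: 16772 × 0.956 = 16034
80+: 15678 × 0.904 + 22566 × 0.493 = 14173 + 11125 = 25298
→ [12823, 16853, 7396, 16034, 25298]
— Period 3 —
Births: 16853 × 0.509 = 8578 ; 7396 × 0.525 = 3883 — total 12461
20–39: 12823 × 0.951 = 12195
40–59: 16853 × 0.937 = 15791
60–79: 7396 × 0.956 = 7071
80+: 16034 × 0.904 + 25298 × 0.493 = 14495 + 12472 = 26967
→ [12461, 12195, 15791, 7071, 26967]
Dependents (band 0–19 + band 80+) = 12461 + 26967 = 39428; working-age = 35057; ratio = 39428/35057 × 100 = 112.5

112.5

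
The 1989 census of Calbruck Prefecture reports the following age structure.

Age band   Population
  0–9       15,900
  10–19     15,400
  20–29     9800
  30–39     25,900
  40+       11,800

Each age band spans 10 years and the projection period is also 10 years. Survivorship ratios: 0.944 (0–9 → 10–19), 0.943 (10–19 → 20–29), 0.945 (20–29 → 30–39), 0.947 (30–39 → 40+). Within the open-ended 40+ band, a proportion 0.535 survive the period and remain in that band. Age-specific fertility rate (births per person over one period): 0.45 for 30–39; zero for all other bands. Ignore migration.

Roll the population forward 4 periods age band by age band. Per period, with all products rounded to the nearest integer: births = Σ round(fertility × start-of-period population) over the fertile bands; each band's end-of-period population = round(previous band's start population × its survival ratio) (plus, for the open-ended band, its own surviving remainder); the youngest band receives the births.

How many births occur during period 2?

4167

Period 1:
Births: 25900 * 0.45 = 11655
10–19: 15900 * 0.944 = 15010
20–29: 15400 * 0.943 = 14522
30–39: 9800 * 0.945 = 9261
40+: 25900 * 0.947 + 11800 * 0.535 = 24527 + 6313 = 30840
End of period: [11655, 15010, 14522, 9261, 30840]
Period 2:
Births: 9261 * 0.45 = 4167
10–19: 11655 * 0.944 = 11002
20–29: 15010 * 0.943 = 14154
30–39: 14522 * 0.945 = 13723
40+: 9261 * 0.947 + 30840 * 0.535 = 8770 + 16499 = 25269
End of period: [4167, 11002, 14154, 13723, 25269]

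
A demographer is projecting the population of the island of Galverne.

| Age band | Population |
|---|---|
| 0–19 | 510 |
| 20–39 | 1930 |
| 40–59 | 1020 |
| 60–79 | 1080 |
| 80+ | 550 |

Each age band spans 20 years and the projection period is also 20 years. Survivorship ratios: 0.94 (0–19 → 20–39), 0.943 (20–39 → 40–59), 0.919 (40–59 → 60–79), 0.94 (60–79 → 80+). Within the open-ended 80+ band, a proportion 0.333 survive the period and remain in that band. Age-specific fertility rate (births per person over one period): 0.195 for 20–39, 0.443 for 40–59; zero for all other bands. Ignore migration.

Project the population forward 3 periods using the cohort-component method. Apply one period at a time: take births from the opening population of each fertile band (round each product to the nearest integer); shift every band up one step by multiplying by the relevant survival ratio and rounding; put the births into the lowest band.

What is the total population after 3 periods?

[period 1]
Births: 1930 × 0.195 = 376 ; 1020 × 0.443 = 452 ⇒ total 828
20–39: 510 × 0.94 = 479
40–59: 1930 × 0.943 = 1820
60–79: 1020 × 0.919 = 937
80+: 1080 × 0.94 + 550 × 0.333 = 1015 + 183 = 1198
Population now: 0–19=828, 20–39=479, 40–59=1820, 60–79=937, 80+=1198
[period 2]
Births: 479 × 0.195 = 93 ; 1820 × 0.443 = 806 ⇒ total 899
20–39: 828 × 0.94 = 778
40–59: 479 × 0.943 = 452
60–79: 1820 × 0.919 = 1673
80+: 937 × 0.94 + 1198 × 0.333 = 881 + 399 = 1280
Population now: 0–19=899, 20–39=778, 40–59=452, 60–79=1673, 80+=1280
[period 3]
Births: 778 × 0.195 = 152 ; 452 × 0.443 = 200 ⇒ total 352
20–39: 899 × 0.94 = 845
40–59: 778 × 0.943 = 734
60–79: 452 × 0.919 = 415
80+: 1673 × 0.94 + 1280 × 0.333 = 1573 + 426 = 1999
Population now: 0–19=352, 20–39=845, 40–59=734, 60–79=415, 80+=1999
Total after period 3: 352 + 845 + 734 + 415 + 1999 = 4345

4345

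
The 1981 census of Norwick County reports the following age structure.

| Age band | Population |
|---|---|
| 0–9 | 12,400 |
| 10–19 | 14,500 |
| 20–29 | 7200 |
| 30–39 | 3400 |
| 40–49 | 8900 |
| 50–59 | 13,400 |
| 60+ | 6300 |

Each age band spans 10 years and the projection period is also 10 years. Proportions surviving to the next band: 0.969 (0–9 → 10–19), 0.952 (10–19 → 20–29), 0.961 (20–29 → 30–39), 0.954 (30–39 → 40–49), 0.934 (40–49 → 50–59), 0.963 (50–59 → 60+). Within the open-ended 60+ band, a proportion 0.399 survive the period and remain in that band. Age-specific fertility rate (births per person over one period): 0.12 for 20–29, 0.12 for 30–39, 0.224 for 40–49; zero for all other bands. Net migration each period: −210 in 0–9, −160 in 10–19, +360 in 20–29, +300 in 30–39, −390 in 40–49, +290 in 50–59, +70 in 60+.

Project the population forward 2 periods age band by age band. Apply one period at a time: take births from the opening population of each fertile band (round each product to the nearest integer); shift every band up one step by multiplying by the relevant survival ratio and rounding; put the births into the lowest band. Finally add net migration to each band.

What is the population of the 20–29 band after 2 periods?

Let band 1 be 0–9 through band 7 = 60+.
Period 1:
Births: 7200 × 0.12 = 864  |  3400 × 0.12 = 408  |  8900 × 0.224 = 1994 → 3266
Band 2: 12400 × 0.969 = 12016
Band 3: 14500 × 0.952 = 13804
Band 4: 7200 × 0.961 = 6919
Band 5: 3400 × 0.954 = 3244
Band 6: 8900 × 0.934 = 8313
Band 7: 13400 × 0.963 + 6300 × 0.399 = 12904 + 2514 = 15418
Net migration: Band 1 − 210 → 3056; Band 2 − 160 → 11856; Band 3 + 360 → 14164; Band 4 + 300 → 7219; Band 5 − 390 → 2854; Band 6 + 290 → 8603; Band 7 + 70 → 15488
Giving 3056 / 11856 / 14164 / 7219 / 2854 / 8603 / 15488.
Period 2:
Births: 14164 × 0.12 = 1700  |  7219 × 0.12 = 866  |  2854 × 0.224 = 639 → 3205
Band 2: 3056 × 0.969 = 2961
Band 3: 11856 × 0.952 = 11287
Band 4: 14164 × 0.961 = 13612
Band 5: 7219 × 0.954 = 6887
Band 6: 2854 × 0.934 = 2666
Band 7: 8603 × 0.963 + 15488 × 0.399 = 8285 + 6180 = 14465
Net migration: Band 1 − 210 → 2995; Band 2 − 160 → 2801; Band 3 + 360 → 11647; Band 4 + 300 → 13912; Band 5 − 390 → 6497; Band 6 + 290 → 2956; Band 7 + 70 → 14535
Giving 2995 / 2801 / 11647 / 13912 / 6497 / 2956 / 14535.

11647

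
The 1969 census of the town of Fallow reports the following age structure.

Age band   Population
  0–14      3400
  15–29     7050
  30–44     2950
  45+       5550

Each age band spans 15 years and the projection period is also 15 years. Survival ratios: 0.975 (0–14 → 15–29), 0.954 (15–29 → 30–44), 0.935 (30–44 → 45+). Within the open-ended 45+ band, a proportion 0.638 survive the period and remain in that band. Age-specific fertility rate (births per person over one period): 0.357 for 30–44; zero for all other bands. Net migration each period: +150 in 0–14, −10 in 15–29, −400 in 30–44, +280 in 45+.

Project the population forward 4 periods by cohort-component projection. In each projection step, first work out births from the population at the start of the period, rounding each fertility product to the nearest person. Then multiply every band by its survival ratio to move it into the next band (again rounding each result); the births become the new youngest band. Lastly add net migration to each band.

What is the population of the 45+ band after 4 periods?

6995

After projecting period 1:
Births: 2950 × 0.357 = 1053
15–29: 3400 × 0.975 = 3315
30–44: 7050 × 0.954 = 6726
45+: 2950 × 0.935 + 5550 × 0.638 = 2758 + 3541 = 6299
Net migration: 0–14 + 150 → 1203; 15–29 − 10 → 3305; 30–44 − 400 → 6326; 45+ + 280 → 6579
End of period: [1203, 3305, 6326, 6579]
After projecting period 2:
Births: 6326 × 0.357 = 2258
15–29: 1203 × 0.975 = 1173
30–44: 3305 × 0.954 = 3153
45+: 6326 × 0.935 + 6579 × 0.638 = 5915 + 4197 = 10112
Net migration: 0–14 + 150 → 2408; 15–29 − 10 → 1163; 30–44 − 400 → 2753; 45+ + 280 → 10392
End of period: [2408, 1163, 2753, 10392]
After projecting period 3:
Births: 2753 × 0.357 = 983
15–29: 2408 × 0.975 = 2348
30–44: 1163 × 0.954 = 1110
45+: 2753 × 0.935 + 10392 × 0.638 = 2574 + 6630 = 9204
Net migration: 0–14 + 150 → 1133; 15–29 − 10 → 2338; 30–44 − 400 → 710; 45+ + 280 → 9484
End of period: [1133, 2338, 710, 9484]
After projecting period 4:
Births: 710 × 0.357 = 253
15–29: 1133 × 0.975 = 1105
30–44: 2338 × 0.954 = 2230
45+: 710 × 0.935 + 9484 × 0.638 = 664 + 6051 = 6715
Net migration: 0–14 + 150 → 403; 15–29 − 10 → 1095; 30–44 − 400 → 1830; 45+ + 280 → 6995
End of period: [403, 1095, 1830, 6995]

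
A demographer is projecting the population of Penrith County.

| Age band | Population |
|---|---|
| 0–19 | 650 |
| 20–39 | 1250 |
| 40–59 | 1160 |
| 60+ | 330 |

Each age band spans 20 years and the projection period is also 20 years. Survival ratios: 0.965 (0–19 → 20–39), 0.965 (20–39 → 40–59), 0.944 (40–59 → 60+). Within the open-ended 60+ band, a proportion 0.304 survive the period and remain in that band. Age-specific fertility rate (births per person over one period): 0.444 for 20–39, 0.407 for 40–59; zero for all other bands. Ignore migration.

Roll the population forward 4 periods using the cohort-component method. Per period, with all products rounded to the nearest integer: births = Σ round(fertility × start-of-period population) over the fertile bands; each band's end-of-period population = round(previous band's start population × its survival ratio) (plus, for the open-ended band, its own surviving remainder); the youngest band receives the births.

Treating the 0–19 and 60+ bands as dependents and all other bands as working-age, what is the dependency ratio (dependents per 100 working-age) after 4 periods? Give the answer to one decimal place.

Period 1:
Births: 1250 * 0.444 = 555, 1160 * 0.407 = 472 — total 1027
20–39: 650 * 0.965 = 627
40–59: 1250 * 0.965 = 1206
60+: 1160 * 0.944 + 330 * 0.304 = 1095 + 100 = 1195
Giving 1027 / 627 / 1206 / 1195.
Period 2:
Births: 627 * 0.444 = 278, 1206 * 0.407 = 491 — total 769
20–39: 1027 * 0.965 = 991
40–59: 627 * 0.965 = 605
60+: 1206 * 0.944 + 1195 * 0.304 = 1138 + 363 = 1501
Giving 769 / 991 / 605 / 1501.
Period 3:
Births: 991 * 0.444 = 440, 605 * 0.407 = 246 — total 686
20–39: 769 * 0.965 = 742
40–59: 991 * 0.965 = 956
60+: 605 * 0.944 + 1501 * 0.304 = 571 + 456 = 1027
Giving 686 / 742 / 956 / 1027.
Period 4:
Births: 742 * 0.444 = 329, 956 * 0.407 = 389 — total 718
20–39: 686 * 0.965 = 662
40–59: 742 * 0.965 = 716
60+: 956 * 0.944 + 1027 * 0.304 = 902 + 312 = 1214
Giving 718 / 662 / 716 / 1214.
Dependents (band 0–19 + band 60+) = 718 + 1214 = 1932; working-age = 1378; ratio = 1932/1378 × 100 = 140.2

140.2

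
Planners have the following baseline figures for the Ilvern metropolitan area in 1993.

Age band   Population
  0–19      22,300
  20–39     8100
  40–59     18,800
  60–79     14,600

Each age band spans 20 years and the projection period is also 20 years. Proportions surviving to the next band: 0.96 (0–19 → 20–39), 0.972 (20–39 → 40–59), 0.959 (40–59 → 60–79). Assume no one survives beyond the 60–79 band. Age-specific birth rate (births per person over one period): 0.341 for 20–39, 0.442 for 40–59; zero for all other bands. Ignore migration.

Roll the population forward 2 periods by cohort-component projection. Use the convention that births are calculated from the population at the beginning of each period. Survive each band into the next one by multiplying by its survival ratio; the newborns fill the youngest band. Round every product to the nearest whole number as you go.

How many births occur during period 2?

Call the groups 1 to 4, youngest first.
Period 1.
Births: 8100 × 0.341 = 2762, 18800 × 0.442 = 8310 → 11072
Group 2: 22300 × 0.96 = 21408
Group 3: 8100 × 0.972 = 7873
Group 4: 18800 × 0.959 = 18029
Giving 11072 / 21408 / 7873 / 18029.
Period 2.
Births: 21408 × 0.341 = 7300, 7873 × 0.442 = 3480 → 10780
Group 2: 11072 × 0.96 = 10629
Group 3: 21408 × 0.972 = 20809
Group 4: 7873 × 0.959 = 7550
Giving 10780 / 10629 / 20809 / 7550.

10780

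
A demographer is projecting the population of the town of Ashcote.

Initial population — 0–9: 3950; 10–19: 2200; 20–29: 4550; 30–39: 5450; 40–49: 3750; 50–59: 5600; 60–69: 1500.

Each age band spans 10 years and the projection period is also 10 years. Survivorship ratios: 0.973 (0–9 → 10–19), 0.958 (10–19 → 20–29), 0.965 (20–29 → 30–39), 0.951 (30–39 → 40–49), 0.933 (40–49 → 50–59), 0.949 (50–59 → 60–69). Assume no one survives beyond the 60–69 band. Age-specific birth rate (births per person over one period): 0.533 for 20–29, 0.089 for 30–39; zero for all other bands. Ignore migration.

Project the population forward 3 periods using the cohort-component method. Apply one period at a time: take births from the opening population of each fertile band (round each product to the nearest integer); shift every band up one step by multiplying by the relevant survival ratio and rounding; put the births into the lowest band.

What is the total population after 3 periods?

20302

Period 1.
Births: 4550 × 0.533 = 2425, 5450 × 0.089 = 485 → 2910
10–19: 3950 × 0.973 = 3843
20–29: 2200 × 0.958 = 2108
30–39: 4550 × 0.965 = 4391
40–49: 5450 × 0.951 = 5183
50–59: 3750 × 0.933 = 3499
60–69: 5600 × 0.949 = 5314
→ [2910, 3843, 2108, 4391, 5183, 3499, 5314]
Period 2.
Births: 2108 × 0.533 = 1124, 4391 × 0.089 = 391 → 1515
10–19: 2910 × 0.973 = 2831
20–29: 3843 × 0.958 = 3682
30–39: 2108 × 0.965 = 2034
40–49: 4391 × 0.951 = 4176
50–59: 5183 × 0.933 = 4836
60–69: 3499 × 0.949 = 3321
→ [1515, 2831, 3682, 2034, 4176, 4836, 3321]
Period 3.
Births: 3682 × 0.533 = 1963, 2034 × 0.089 = 181 → 2144
10–19: 1515 × 0.973 = 1474
20–29: 2831 × 0.958 = 2712
30–39: 3682 × 0.965 = 3553
40–49: 2034 × 0.951 = 1934
50–59: 4176 × 0.933 = 3896
60–69: 4836 × 0.949 = 4589
→ [2144, 1474, 2712, 3553, 1934, 3896, 4589]
Total after period 3: 2144 + 1474 + 2712 + 3553 + 1934 + 3896 + 4589 = 20302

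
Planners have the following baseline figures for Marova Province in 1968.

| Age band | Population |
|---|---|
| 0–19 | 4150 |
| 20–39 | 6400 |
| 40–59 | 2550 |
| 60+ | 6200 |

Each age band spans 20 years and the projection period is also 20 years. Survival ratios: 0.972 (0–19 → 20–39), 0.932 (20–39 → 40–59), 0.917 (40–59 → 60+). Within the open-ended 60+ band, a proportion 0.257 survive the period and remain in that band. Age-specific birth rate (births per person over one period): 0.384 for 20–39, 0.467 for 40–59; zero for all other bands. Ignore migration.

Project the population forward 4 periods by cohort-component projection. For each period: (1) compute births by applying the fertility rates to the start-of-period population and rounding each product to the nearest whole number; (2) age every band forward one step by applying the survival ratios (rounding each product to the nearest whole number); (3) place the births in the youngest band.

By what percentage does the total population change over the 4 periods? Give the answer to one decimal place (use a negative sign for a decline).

-25.0

Period 1.
Births: 6400 × 0.384 = 2458, 2550 × 0.467 = 1191 — total 3649
20–39: 4150 × 0.972 = 4034
40–59: 6400 × 0.932 = 5965
60+: 2550 × 0.917 + 6200 × 0.257 = 2338 + 1593 = 3931
Giving 3649 / 4034 / 5965 / 3931.
Period 2.
Births: 4034 × 0.384 = 1549, 5965 × 0.467 = 2786 — total 4335
20–39: 3649 × 0.972 = 3547
40–59: 4034 × 0.932 = 3760
60+: 5965 × 0.917 + 3931 × 0.257 = 5470 + 1010 = 6480
Giving 4335 / 3547 / 3760 / 6480.
Period 3.
Births: 3547 × 0.384 = 1362, 3760 × 0.467 = 1756 — total 3118
20–39: 4335 × 0.972 = 4214
40–59: 3547 × 0.932 = 3306
60+: 3760 × 0.917 + 6480 × 0.257 = 3448 + 1665 = 5113
Giving 3118 / 4214 / 3306 / 5113.
Period 4.
Births: 4214 × 0.384 = 1618, 3306 × 0.467 = 1544 — total 3162
20–39: 3118 × 0.972 = 3031
40–59: 4214 × 0.932 = 3927
60+: 3306 × 0.917 + 5113 × 0.257 = 3032 + 1314 = 4346
Giving 3162 / 3031 / 3927 / 4346.
Total: 19300 → 14466; change = -4834; percentage change = -25.0%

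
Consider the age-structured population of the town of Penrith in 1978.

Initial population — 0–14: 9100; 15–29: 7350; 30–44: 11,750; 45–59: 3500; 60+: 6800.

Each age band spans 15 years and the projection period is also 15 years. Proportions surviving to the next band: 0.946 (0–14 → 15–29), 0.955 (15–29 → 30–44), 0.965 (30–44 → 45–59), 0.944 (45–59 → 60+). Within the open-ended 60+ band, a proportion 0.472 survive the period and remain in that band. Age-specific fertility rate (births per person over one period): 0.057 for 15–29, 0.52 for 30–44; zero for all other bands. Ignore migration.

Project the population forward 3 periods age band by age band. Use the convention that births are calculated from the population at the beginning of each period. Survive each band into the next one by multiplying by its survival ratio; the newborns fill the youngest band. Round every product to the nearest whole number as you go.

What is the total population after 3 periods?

35274

After projecting period 1:
Births: 7350 × 0.057 = 419, 11750 × 0.52 = 6110 → total 6529
15–29: 9100 × 0.946 = 8609
30–44: 7350 × 0.955 = 7019
45–59: 11750 × 0.965 = 11339
60+: 3500 × 0.944 + 6800 × 0.472 = 3304 + 3210 = 6514
Giving 6529 / 8609 / 7019 / 11339 / 6514.
After projecting period 2:
Births: 8609 × 0.057 = 491, 7019 × 0.52 = 3650 → total 4141
15–29: 6529 × 0.946 = 6176
30–44: 8609 × 0.955 = 8222
45–59: 7019 × 0.965 = 6773
60+: 11339 × 0.944 + 6514 × 0.472 = 10704 + 3075 = 13779
Giving 4141 / 6176 / 8222 / 6773 / 13779.
After projecting period 3:
Births: 6176 × 0.057 = 352, 8222 × 0.52 = 4275 → total 4627
15–29: 4141 × 0.946 = 3917
30–44: 6176 × 0.955 = 5898
45–59: 8222 × 0.965 = 7934
60+: 6773 × 0.944 + 13779 × 0.472 = 6394 + 6504 = 12898
Giving 4627 / 3917 / 5898 / 7934 / 12898.
Total after period 3: 4627 + 3917 + 5898 + 7934 + 12898 = 35274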